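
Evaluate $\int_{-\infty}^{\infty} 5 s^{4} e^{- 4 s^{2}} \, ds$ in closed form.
$\frac{15 \sqrt{\pi}}{128}$

Start from the elementary integral
$$J(a) = \int_{-\infty}^{\infty} 5 e^{- a s^{2}} \, ds = \frac{5 \sqrt{\pi}}{\sqrt{a}}.$$

Differentiating under the integral sign brings down a factor of $(-s^2)$:
$$\frac{dJ}{da} = \int_{-\infty}^{\infty} - 5 s^{2} e^{- a s^{2}} \, ds = - \frac{5 \sqrt{\pi}}{2 a^{\frac{3}{2}}}.$$

Repeating twice in total — each differentiation brings down another $(-s^2)$ — gives
$$\frac{d^{2}J}{da^{2}} = \int_{-\infty}^{\infty} 5 s^{4} e^{- a s^{2}} \, ds = \frac{15 \sqrt{\pi}}{4 a^{\frac{5}{2}}},$$
and the integrand here is exactly the target integrand, so $I = \frac{15 \sqrt{\pi}}{4 a^{\frac{5}{2}}}$.

Setting $a = 4$:
$$I = \frac{15 \sqrt{\pi}}{128}.$$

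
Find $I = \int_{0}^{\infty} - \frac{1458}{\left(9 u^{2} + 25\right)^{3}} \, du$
$- \frac{729 \pi}{25000}$

Start from the standard arctangent integral
$$J(a) = \int_{0}^{\infty} - \frac{2}{a^{2} + u^{2}} \, du = - \frac{\pi}{a}.$$

Differentiating under the integral sign with respect to $a$,
$$\frac{dJ}{da} = \int_{0}^{\infty} \frac{4 a}{\left(a^{2} + u^{2}\right)^{2}} \, du = \frac{\pi}{a^{2}},$$
so $\int_{0}^{\infty} - \frac{2}{\left(a^{2} + u^{2}\right)^{2}} \, du = - \frac{\pi}{2 a^{3}}$.

Repeating — each differentiation of $1/(u^2+a^2)^j$ produces $-2ja/(u^2+a^2)^{j+1}$ — and dividing through by $-2ja$ at each step yields, after $2$ differentiations in total,
$$\int_{0}^{\infty} - \frac{2}{\left(a^{2} + u^{2}\right)^{3}} \, du = - \frac{3 \pi}{8 a^{5}}.$$

Setting $a = \frac{5}{3}$:
$$I = - \frac{729 \pi}{25000}.$$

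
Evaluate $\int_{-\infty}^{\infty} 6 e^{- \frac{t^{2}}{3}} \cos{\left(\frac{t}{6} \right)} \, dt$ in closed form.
$\frac{6 \sqrt{3} \sqrt{\pi}}{e^{\frac{1}{48}}}$

Let $b$ denote the cosine frequency and define $I(b) = \int_{-\infty}^{\infty} 6 e^{- \frac{t^{2}}{3}} \cos{\left(b t \right)} \, dt$.

Differentiating under the integral sign,
$$I'(b) = \int_{-\infty}^{\infty} - 6 t e^{- \frac{t^{2}}{3}} \sin{\left(b t \right)} \, dt.$$

Integrate $\int_{-\infty}^{\infty} t \sin(b t)\, e^{- \frac{t^{2}}{3}}\, dt$ by parts with $u = \sin(b t)$ and $dv = t\, e^{- \frac{t^{2}}{3}}\, dt$, giving $v = - \frac{3 e^{- \frac{t^{2}}{3}}}{2}$. The boundary term vanishes and
$$\int_{-\infty}^{\infty} t \sin(b t)\, e^{- \frac{t^{2}}{3}}\, dt = \frac{3 b}{2} \int_{-\infty}^{\infty} \cos(b t)\, e^{- \frac{t^{2}}{3}}\, dt,$$
so $I'(b) = - \frac{3 b}{2}\, I(b)$.

This is a separable first-order ODE; solving with the initial condition $I(0) = \int_{-\infty}^{\infty} 6 e^{- \frac{t^{2}}{3}}\,dt = 6 \sqrt{3} \sqrt{\pi}$ gives
$$I(b) = 6 \sqrt{3} \sqrt{\pi} e^{- \frac{3 b^{2}}{4}}.$$

Setting $b = \frac{1}{6}$:
$$I = \frac{6 \sqrt{3} \sqrt{\pi}}{e^{\frac{1}{48}}}.$$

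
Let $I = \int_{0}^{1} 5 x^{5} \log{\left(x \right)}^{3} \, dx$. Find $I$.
$- \frac{5}{216}$

Begin with the known integral
$$J(a) = \int_{0}^{1} 5 x^{a} \, dx = \frac{5}{a + 1}.$$

Differentiating under the integral sign brings down a factor of $\ln x$:
$$\frac{dJ}{da} = \int_{0}^{1} 5 x^{a} \log{\left(x \right)} \, dx = - \frac{5}{\left(a + 1\right)^{2}}.$$

Repeating $3$ times in total — each differentiation brings down another $\ln x$ — gives
$$\frac{d^{3}J}{da^{3}} = \int_{0}^{1} 5 x^{a} \log{\left(x \right)}^{3} \, dx = - \frac{30}{\left(a + 1\right)^{4}},$$
and the integrand here is exactly the target integrand, so $I = - \frac{30}{\left(a + 1\right)^{4}}$.

Setting $a = 5$:
$$I = - \frac{5}{216}.$$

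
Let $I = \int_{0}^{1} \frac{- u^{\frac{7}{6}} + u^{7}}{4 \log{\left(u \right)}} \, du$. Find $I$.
$- \frac{\log{\left(13 \right)}}{4} + \frac{\log{\left(3 \right)}}{4} + \log{\left(2 \right)}$

Introduce a parameter $a$ in the exponent: let $I(a) = \int_{0}^{1} \frac{u^{7} - u^{a}}{4 \log{\left(u \right)}} \, du$.

Since $\dfrac{\partial}{\partial a}\,u^{a} = u^{a} \ln u$, the $\ln u$ in the denominator cancels and
$$\frac{dI}{da} = \int_{0}^{1} - \frac{1}{4} u^{a} \, du = - \frac{1}{4} \left[\frac{u^{a+1}}{a+1}\right]_0^1 = - \frac{1}{4 a + 4}.$$

Integrating with respect to $a$ gives $I(a) = - \frac{\log{\left(a + 1 \right)}}{4} + \frac{3 \log{\left(2 \right)}}{4} + C$.

At $a = 7$ the integrand is identically $0$, so $I(7) = 0$. The closed form gives $0$, hence $C = 0$.

Setting $a = \frac{7}{6}$:
$$I = - \frac{\log{\left(13 \right)}}{4} + \frac{\log{\left(3 \right)}}{4} + \log{\left(2 \right)}.$$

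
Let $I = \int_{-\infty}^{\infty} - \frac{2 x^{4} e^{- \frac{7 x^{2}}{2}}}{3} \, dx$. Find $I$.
$- \frac{2 \sqrt{14} \sqrt{\pi}}{343}$

Begin with the known integral
$$J(a) = \int_{-\infty}^{\infty} - \frac{2 e^{- a x^{2}}}{3} \, dx = - \frac{2 \sqrt{\pi}}{3 \sqrt{a}}.$$

Differentiating under the integral sign brings down a factor of $(-x^2)$:
$$\frac{dJ}{da} = \int_{-\infty}^{\infty} \frac{2 x^{2} e^{- a x^{2}}}{3} \, dx = \frac{\sqrt{\pi}}{3 a^{\frac{3}{2}}}.$$

Repeating twice in total — each differentiation brings down another $(-x^2)$ — gives
$$\frac{d^{2}J}{da^{2}} = \int_{-\infty}^{\infty} - \frac{2 x^{4} e^{- a x^{2}}}{3} \, dx = - \frac{\sqrt{\pi}}{2 a^{\frac{5}{2}}},$$
and the integrand here is exactly the target integrand, so $I = - \frac{\sqrt{\pi}}{2 a^{\frac{5}{2}}}$.

Setting $a = \frac{7}{2}$:
$$I = - \frac{2 \sqrt{14} \sqrt{\pi}}{343}.$$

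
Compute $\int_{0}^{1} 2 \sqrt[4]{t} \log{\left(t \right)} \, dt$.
$- \frac{32}{25}$

Consider the simpler parametrised integral
$$J(a) = \int_{0}^{1} 2 t^{a} \, dt = \frac{2}{a + 1}.$$

Differentiating under the integral sign brings down a factor of $\ln t$:
$$\frac{dJ}{da} = \int_{0}^{1} 2 t^{a} \log{\left(t \right)} \, dt = - \frac{2}{\left(a + 1\right)^{2}}.$$

The integral on the left is $I$, so $I = - \frac{2}{\left(a + 1\right)^{2}}$.

Setting $a = \frac{1}{4}$:
$$I = - \frac{32}{25}.$$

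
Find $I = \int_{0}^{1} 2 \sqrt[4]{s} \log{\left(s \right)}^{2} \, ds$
$\frac{256}{125}$

Start from the elementary integral
$$J(a) = \int_{0}^{1} 2 s^{a} \, ds = \frac{2}{a + 1}.$$

Differentiating under the integral sign brings down a factor of $\ln s$:
$$\frac{dJ}{da} = \int_{0}^{1} 2 s^{a} \log{\left(s \right)} \, ds = - \frac{2}{\left(a + 1\right)^{2}}.$$

Repeating twice in total — each differentiation brings down another $\ln s$ — gives
$$\frac{d^{2}J}{da^{2}} = \int_{0}^{1} 2 s^{a} \log{\left(s \right)}^{2} \, ds = \frac{4}{\left(a + 1\right)^{3}},$$
and the integrand here is exactly the target integrand, so $I = \frac{4}{\left(a + 1\right)^{3}}$.

Setting $a = \frac{1}{4}$:
$$I = \frac{256}{125}.$$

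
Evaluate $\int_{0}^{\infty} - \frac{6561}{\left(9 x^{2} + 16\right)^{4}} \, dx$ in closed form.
$- \frac{10935 \pi}{524288}$

Begin with the known result
$$J(a) = \int_{0}^{\infty} - \frac{1}{a^{2} + x^{2}} \, dx = - \frac{\pi}{2 a}.$$

Differentiating under the integral sign with respect to $a$,
$$\frac{dJ}{da} = \int_{0}^{\infty} \frac{2 a}{\left(a^{2} + x^{2}\right)^{2}} \, dx = \frac{\pi}{2 a^{2}},$$
so $\int_{0}^{\infty} - \frac{1}{\left(a^{2} + x^{2}\right)^{2}} \, dx = - \frac{\pi}{4 a^{3}}$.

Repeating — each differentiation of $1/(x^2+a^2)^j$ produces $-2ja/(x^2+a^2)^{j+1}$ — and dividing through by $-2ja$ at each step yields, after $3$ differentiations in total,
$$\int_{0}^{\infty} - \frac{1}{\left(a^{2} + x^{2}\right)^{4}} \, dx = - \frac{5 \pi}{32 a^{7}}.$$

Setting $a = \frac{4}{3}$:
$$I = - \frac{10935 \pi}{524288}.$$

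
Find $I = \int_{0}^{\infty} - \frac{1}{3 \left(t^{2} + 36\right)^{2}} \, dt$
$- \frac{\pi}{2592}$

Recall the elementary integral
$$J(a) = \int_{0}^{\infty} - \frac{1}{3 \left(a^{2} + t^{2}\right)} \, dt = - \frac{\pi}{6 a}.$$

Differentiating under the integral sign with respect to $a$,
$$\frac{dJ}{da} = \int_{0}^{\infty} \frac{2 a}{3 \left(a^{2} + t^{2}\right)^{2}} \, dt = \frac{\pi}{6 a^{2}},$$
so $\int_{0}^{\infty} - \frac{1}{3 \left(a^{2} + t^{2}\right)^{2}} \, dt = - \frac{\pi}{12 a^{3}}$.

Setting $a = 6$:
$$I = - \frac{\pi}{2592}.$$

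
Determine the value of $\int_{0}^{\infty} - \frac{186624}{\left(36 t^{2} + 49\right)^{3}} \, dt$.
$- \frac{5832 \pi}{16807}$

Recall the elementary integral
$$J(a) = \int_{0}^{\infty} - \frac{4}{a^{2} + t^{2}} \, dt = - \frac{2 \pi}{a}.$$

Differentiating under the integral sign with respect to $a$,
$$\frac{dJ}{da} = \int_{0}^{\infty} \frac{8 a}{\left(a^{2} + t^{2}\right)^{2}} \, dt = \frac{2 \pi}{a^{2}},$$
so $\int_{0}^{\infty} - \frac{4}{\left(a^{2} + t^{2}\right)^{2}} \, dt = - \frac{\pi}{a^{3}}$.

Repeating — each differentiation of $1/(t^2+a^2)^j$ produces $-2ja/(t^2+a^2)^{j+1}$ — and dividing through by $-2ja$ at each step yields, after $2$ differentiations in total,
$$\int_{0}^{\infty} - \frac{4}{\left(a^{2} + t^{2}\right)^{3}} \, dt = - \frac{3 \pi}{4 a^{5}}.$$

Setting $a = \frac{7}{6}$:
$$I = - \frac{5832 \pi}{16807}.$$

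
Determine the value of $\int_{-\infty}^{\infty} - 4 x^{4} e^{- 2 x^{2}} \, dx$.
$- \frac{3 \sqrt{2} \sqrt{\pi}}{8}$

Start from the elementary integral
$$J(a) = \int_{-\infty}^{\infty} - 4 e^{- a x^{2}} \, dx = - \frac{4 \sqrt{\pi}}{\sqrt{a}}.$$

Differentiating under the integral sign brings down a factor of $(-x^2)$:
$$\frac{dJ}{da} = \int_{-\infty}^{\infty} 4 x^{2} e^{- a x^{2}} \, dx = \frac{2 \sqrt{\pi}}{a^{\frac{3}{2}}}.$$

Repeating twice in total — each differentiation brings down another $(-x^2)$ — gives
$$\frac{d^{2}J}{da^{2}} = \int_{-\infty}^{\infty} - 4 x^{4} e^{- a x^{2}} \, dx = - \frac{3 \sqrt{\pi}}{a^{\frac{5}{2}}},$$
and the integrand here is exactly the target integrand, so $I = - \frac{3 \sqrt{\pi}}{a^{\frac{5}{2}}}$.

Setting $a = 2$:
$$I = - \frac{3 \sqrt{2} \sqrt{\pi}}{8}.$$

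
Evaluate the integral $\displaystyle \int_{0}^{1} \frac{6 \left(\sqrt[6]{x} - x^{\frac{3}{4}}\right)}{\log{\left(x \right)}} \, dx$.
$\log{\left(\frac{64}{729} \right)}$

Replace the exponent $\frac{1}{6}$ by a parameter $a$: let $I(a) = \int_{0}^{1} \frac{6 \left(- x^{\frac{3}{4}} + x^{a}\right)}{\log{\left(x \right)}} \, dx$.

Since $\dfrac{\partial}{\partial a}\,x^{a} = x^{a} \ln x$, the $\ln x$ in the denominator cancels and
$$\frac{dI}{da} = \int_{0}^{1} 6 x^{a} \, dx = 6 \left[\frac{x^{a+1}}{a+1}\right]_0^1 = \frac{6}{a + 1}.$$

Integrating with respect to $a$ gives $I(a) = \log{\left(\frac{4096 \left(a + 1\right)^{6}}{117649} \right)} + C$.

At $a = \frac{3}{4}$ the integrand is identically $0$, so $I(\frac{3}{4}) = 0$. The closed form gives $0$, hence $C = 0$.

Setting $a = \frac{1}{6}$:
$$I = \log{\left(\frac{64}{729} \right)}.$$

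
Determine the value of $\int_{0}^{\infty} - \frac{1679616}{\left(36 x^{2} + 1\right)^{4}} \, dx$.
$- 43740 \pi$

Recall the elementary integral
$$J(a) = \int_{0}^{\infty} - \frac{1}{a^{2} + x^{2}} \, dx = - \frac{\pi}{2 a}.$$

Differentiating under the integral sign with respect to $a$,
$$\frac{dJ}{da} = \int_{0}^{\infty} \frac{2 a}{\left(a^{2} + x^{2}\right)^{2}} \, dx = \frac{\pi}{2 a^{2}},$$
so $\int_{0}^{\infty} - \frac{1}{\left(a^{2} + x^{2}\right)^{2}} \, dx = - \frac{\pi}{4 a^{3}}$.

Repeating — each differentiation of $1/(x^2+a^2)^j$ produces $-2ja/(x^2+a^2)^{j+1}$ — and dividing through by $-2ja$ at each step yields, after $3$ differentiations in total,
$$\int_{0}^{\infty} - \frac{1}{\left(a^{2} + x^{2}\right)^{4}} \, dx = - \frac{5 \pi}{32 a^{7}}.$$

Setting $a = \frac{1}{6}$:
$$I = - 43740 \pi.$$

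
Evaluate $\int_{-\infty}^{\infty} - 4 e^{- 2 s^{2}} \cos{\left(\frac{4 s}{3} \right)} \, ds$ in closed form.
$- \frac{2 \sqrt{2} \sqrt{\pi}}{e^{\frac{2}{9}}}$

Define $I(b) = \int_{-\infty}^{\infty} - 4 e^{- 2 s^{2}} \cos{\left(b s \right)} \, ds$.

Differentiating under the integral sign,
$$I'(b) = \int_{-\infty}^{\infty} 4 s e^{- 2 s^{2}} \sin{\left(b s \right)} \, ds.$$

Integrate $\int_{-\infty}^{\infty} s \sin(b s)\, e^{- 2 s^{2}}\, ds$ by parts with $u = \sin(b s)$ and $dv = s\, e^{- 2 s^{2}}\, ds$, giving $v = - \frac{e^{- 2 s^{2}}}{4}$. The boundary term vanishes and
$$\int_{-\infty}^{\infty} s \sin(b s)\, e^{- 2 s^{2}}\, ds = \frac{b}{4} \int_{-\infty}^{\infty} \cos(b s)\, e^{- 2 s^{2}}\, ds,$$
so $I'(b) = - \frac{b}{4}\, I(b)$.

This is a separable first-order ODE; solving with the initial condition $I(0) = \int_{-\infty}^{\infty} - 4 e^{- 2 s^{2}}\,ds = - 2 \sqrt{2} \sqrt{\pi}$ gives
$$I(b) = - 2 \sqrt{2} \sqrt{\pi} e^{- \frac{b^{2}}{8}}.$$

Setting $b = \frac{4}{3}$:
$$I = - \frac{2 \sqrt{2} \sqrt{\pi}}{e^{\frac{2}{9}}}.$$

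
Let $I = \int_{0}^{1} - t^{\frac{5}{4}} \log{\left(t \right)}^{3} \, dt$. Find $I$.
$\frac{512}{2187}$

Start from the elementary integral
$$J(a) = \int_{0}^{1} - t^{a} \, dt = - \frac{1}{a + 1}.$$

Differentiating under the integral sign brings down a factor of $\ln t$:
$$\frac{dJ}{da} = \int_{0}^{1} - t^{a} \log{\left(t \right)} \, dt = \frac{1}{\left(a + 1\right)^{2}}.$$

Repeating $3$ times in total — each differentiation brings down another $\ln t$ — gives
$$\frac{d^{3}J}{da^{3}} = \int_{0}^{1} - t^{a} \log{\left(t \right)}^{3} \, dt = \frac{6}{\left(a + 1\right)^{4}},$$
and the integrand here is exactly the target integrand, so $I = \frac{6}{\left(a + 1\right)^{4}}$.

Setting $a = \frac{5}{4}$:
$$I = \frac{512}{2187}.$$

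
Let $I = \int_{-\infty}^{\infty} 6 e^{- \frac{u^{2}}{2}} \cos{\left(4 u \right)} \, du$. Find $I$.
$\frac{6 \sqrt{2} \sqrt{\pi}}{e^{8}}$

Define $I(b) = \int_{-\infty}^{\infty} 6 e^{- \frac{u^{2}}{2}} \cos{\left(b u \right)} \, du$.

Differentiating under the integral sign,
$$I'(b) = \int_{-\infty}^{\infty} - 6 u e^{- \frac{u^{2}}{2}} \sin{\left(b u \right)} \, du.$$

Integrate $\int_{-\infty}^{\infty} u \sin(b u)\, e^{- \frac{u^{2}}{2}}\, du$ by parts with $w = \sin(b u)$ and $dv = u\, e^{- \frac{u^{2}}{2}}\, du$, giving $v = - e^{- \frac{u^{2}}{2}}$. The boundary term vanishes and
$$\int_{-\infty}^{\infty} u \sin(b u)\, e^{- \frac{u^{2}}{2}}\, du = b \int_{-\infty}^{\infty} \cos(b u)\, e^{- \frac{u^{2}}{2}}\, du,$$
so $I'(b) = - b\, I(b)$.

This is a separable first-order ODE; solving with the initial condition $I(0) = \int_{-\infty}^{\infty} 6 e^{- \frac{u^{2}}{2}}\,du = 6 \sqrt{2} \sqrt{\pi}$ gives
$$I(b) = 6 \sqrt{2} \sqrt{\pi} e^{- \frac{b^{2}}{2}}.$$

Setting $b = 4$:
$$I = \frac{6 \sqrt{2} \sqrt{\pi}}{e^{8}}.$$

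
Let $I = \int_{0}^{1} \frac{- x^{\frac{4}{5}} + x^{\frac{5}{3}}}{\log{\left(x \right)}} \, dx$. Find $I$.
$\log{\left(\frac{40}{27} \right)}$

Consider the one-parameter family: let $I(a) = \int_{0}^{1} \frac{- x^{\frac{4}{5}} + x^{a}}{\log{\left(x \right)}} \, dx$.

Since $\dfrac{\partial}{\partial a}\,x^{a} = x^{a} \ln x$, the $\ln x$ in the denominator cancels and
$$\frac{dI}{da} = \int_{0}^{1} x^{a} \, dx = \left[\frac{x^{a+1}}{a+1}\right]_0^1 = \frac{1}{a + 1}.$$

Integrating with respect to $a$ gives $I(a) = \log{\left(\frac{5 a}{9} + \frac{5}{9} \right)} + C$.

At $a = \frac{4}{5}$ the integrand is identically $0$, so $I(\frac{4}{5}) = 0$. The closed form gives $0$, hence $C = 0$.

Setting $a = \frac{5}{3}$:
$$I = \log{\left(\frac{40}{27} \right)}.$$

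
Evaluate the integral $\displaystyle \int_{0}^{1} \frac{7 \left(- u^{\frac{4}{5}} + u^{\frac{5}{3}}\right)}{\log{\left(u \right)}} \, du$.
$- \log{\left(\frac{10460353203}{163840000000} \right)}$

Replace the exponent $\frac{4}{5}$ by a parameter $a$: let $I(a) = \int_{0}^{1} \frac{7 \left(u^{\frac{5}{3}} - u^{a}\right)}{\log{\left(u \right)}} \, du$.

Since $\dfrac{\partial}{\partial a}\,u^{a} = u^{a} \ln u$, the $\ln u$ in the denominator cancels and
$$\frac{dI}{da} = \int_{0}^{1} -7 u^{a} \, du = -7 \left[\frac{u^{a+1}}{a+1}\right]_0^1 = - \frac{7}{a + 1}.$$

Integrating with respect to $a$ gives $I(a) = - \log{\left(\frac{2187 \left(a + 1\right)^{7}}{2097152} \right)} + C$.

At $a = \frac{5}{3}$ the integrand is identically $0$, so $I(\frac{5}{3}) = 0$. The closed form gives $0$, hence $C = 0$.

Setting $a = \frac{4}{5}$:
$$I = - \log{\left(\frac{10460353203}{163840000000} \right)}.$$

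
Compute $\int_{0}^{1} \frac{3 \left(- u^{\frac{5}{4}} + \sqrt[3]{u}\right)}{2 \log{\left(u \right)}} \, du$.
$- \frac{9 \log{\left(3 \right)}}{2} + 6 \log{\left(2 \right)}$

Replace the exponent $\frac{5}{4}$ by a parameter $a$: let $I(a) = \int_{0}^{1} \frac{3 \left(\sqrt[3]{u} - u^{a}\right)}{2 \log{\left(u \right)}} \, du$.

Since $\dfrac{\partial}{\partial a}\,u^{a} = u^{a} \ln u$, the $\ln u$ in the denominator cancels and
$$\frac{dI}{da} = \int_{0}^{1} - \frac{3}{2} u^{a} \, du = - \frac{3}{2} \left[\frac{u^{a+1}}{a+1}\right]_0^1 = - \frac{3}{2 a + 2}.$$

Integrating with respect to $a$ gives $I(a) = - \log{\left(\frac{3 \sqrt{3} \left(a + 1\right)^{\frac{3}{2}}}{8} \right)} + C$.

At $a = \frac{1}{3}$ the integrand is identically $0$, so $I(\frac{1}{3}) = 0$. The closed form gives $0$, hence $C = 0$.

Setting $a = \frac{5}{4}$:
$$I = - \frac{9 \log{\left(3 \right)}}{2} + 6 \log{\left(2 \right)}.$$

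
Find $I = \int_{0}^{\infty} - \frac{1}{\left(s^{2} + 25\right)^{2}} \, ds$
$- \frac{\pi}{500}$

Begin with the known result
$$J(a) = \int_{0}^{\infty} - \frac{1}{a^{2} + s^{2}} \, ds = - \frac{\pi}{2 a}.$$

Differentiating under the integral sign with respect to $a$,
$$\frac{dJ}{da} = \int_{0}^{\infty} \frac{2 a}{\left(a^{2} + s^{2}\right)^{2}} \, ds = \frac{\pi}{2 a^{2}},$$
so $\int_{0}^{\infty} - \frac{1}{\left(a^{2} + s^{2}\right)^{2}} \, ds = - \frac{\pi}{4 a^{3}}$.

Setting $a = 5$:
$$I = - \frac{\pi}{500}.$$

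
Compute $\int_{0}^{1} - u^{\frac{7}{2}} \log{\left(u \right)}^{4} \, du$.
$- \frac{256}{19683}$

Begin with the known integral
$$J(a) = \int_{0}^{1} - u^{a} \, du = - \frac{1}{a + 1}.$$

Differentiating under the integral sign brings down a factor of $\ln u$:
$$\frac{dJ}{da} = \int_{0}^{1} - u^{a} \log{\left(u \right)} \, du = \frac{1}{\left(a + 1\right)^{2}}.$$

Repeating $4$ times in total — each differentiation brings down another $\ln u$ — gives
$$\frac{d^{4}J}{da^{4}} = \int_{0}^{1} - u^{a} \log{\left(u \right)}^{4} \, du = - \frac{24}{\left(a + 1\right)^{5}},$$
and the integrand here is exactly the target integrand, so $I = - \frac{24}{\left(a + 1\right)^{5}}$.

Setting $a = \frac{7}{2}$:
$$I = - \frac{256}{19683}.$$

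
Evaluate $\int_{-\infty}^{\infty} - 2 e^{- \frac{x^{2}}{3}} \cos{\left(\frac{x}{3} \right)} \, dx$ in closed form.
$- \frac{2 \sqrt{3} \sqrt{\pi}}{e^{\frac{1}{12}}}$

Treat the cosine frequency as a parameter and define $I(b) = \int_{-\infty}^{\infty} - 2 e^{- \frac{x^{2}}{3}} \cos{\left(b x \right)} \, dx$.

Differentiating under the integral sign,
$$I'(b) = \int_{-\infty}^{\infty} 2 x e^{- \frac{x^{2}}{3}} \sin{\left(b x \right)} \, dx.$$

Integrate $\int_{-\infty}^{\infty} x \sin(b x)\, e^{- \frac{x^{2}}{3}}\, dx$ by parts with $u = \sin(b x)$ and $dv = x\, e^{- \frac{x^{2}}{3}}\, dx$, giving $v = - \frac{3 e^{- \frac{x^{2}}{3}}}{2}$. The boundary term vanishes and
$$\int_{-\infty}^{\infty} x \sin(b x)\, e^{- \frac{x^{2}}{3}}\, dx = \frac{3 b}{2} \int_{-\infty}^{\infty} \cos(b x)\, e^{- \frac{x^{2}}{3}}\, dx,$$
so $I'(b) = - \frac{3 b}{2}\, I(b)$.

This is a separable first-order ODE; solving with the initial condition $I(0) = \int_{-\infty}^{\infty} - 2 e^{- \frac{x^{2}}{3}}\,dx = - 2 \sqrt{3} \sqrt{\pi}$ gives
$$I(b) = - 2 \sqrt{3} \sqrt{\pi} e^{- \frac{3 b^{2}}{4}}.$$

Setting $b = \frac{1}{3}$:
$$I = - \frac{2 \sqrt{3} \sqrt{\pi}}{e^{\frac{1}{12}}}.$$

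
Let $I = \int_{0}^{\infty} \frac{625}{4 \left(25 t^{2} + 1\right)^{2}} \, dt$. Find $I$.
$\frac{125 \pi}{16}$

Recall the elementary integral
$$J(a) = \int_{0}^{\infty} \frac{1}{4 \left(a^{2} + t^{2}\right)} \, dt = \frac{\pi}{8 a}.$$

Differentiating under the integral sign with respect to $a$,
$$\frac{dJ}{da} = \int_{0}^{\infty} - \frac{a}{2 \left(a^{2} + t^{2}\right)^{2}} \, dt = - \frac{\pi}{8 a^{2}},$$
so $\int_{0}^{\infty} \frac{1}{4 \left(a^{2} + t^{2}\right)^{2}} \, dt = \frac{\pi}{16 a^{3}}$.

Setting $a = \frac{1}{5}$:
$$I = \frac{125 \pi}{16}.$$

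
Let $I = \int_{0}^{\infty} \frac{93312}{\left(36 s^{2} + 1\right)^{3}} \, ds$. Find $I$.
$2916 \pi$

Recall the elementary integral
$$J(a) = \int_{0}^{\infty} \frac{2}{a^{2} + s^{2}} \, ds = \frac{\pi}{a}.$$

Differentiating under the integral sign with respect to $a$,
$$\frac{dJ}{da} = \int_{0}^{\infty} - \frac{4 a}{\left(a^{2} + s^{2}\right)^{2}} \, ds = - \frac{\pi}{a^{2}},$$
so $\int_{0}^{\infty} \frac{2}{\left(a^{2} + s^{2}\right)^{2}} \, ds = \frac{\pi}{2 a^{3}}$.

Repeating — each differentiation of $1/(s^2+a^2)^j$ produces $-2ja/(s^2+a^2)^{j+1}$ — and dividing through by $-2ja$ at each step yields, after $2$ differentiations in total,
$$\int_{0}^{\infty} \frac{2}{\left(a^{2} + s^{2}\right)^{3}} \, ds = \frac{3 \pi}{8 a^{5}}.$$

Setting $a = \frac{1}{6}$:
$$I = 2916 \pi.$$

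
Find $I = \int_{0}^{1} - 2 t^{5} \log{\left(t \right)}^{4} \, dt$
$- \frac{1}{162}$

Consider the simpler parametrised integral
$$J(a) = \int_{0}^{1} - 2 t^{a} \, dt = - \frac{2}{a + 1}.$$

Differentiating under the integral sign brings down a factor of $\ln t$:
$$\frac{dJ}{da} = \int_{0}^{1} - 2 t^{a} \log{\left(t \right)} \, dt = \frac{2}{\left(a + 1\right)^{2}}.$$

Repeating $4$ times in total — each differentiation brings down another $\ln t$ — gives
$$\frac{d^{4}J}{da^{4}} = \int_{0}^{1} - 2 t^{a} \log{\left(t \right)}^{4} \, dt = - \frac{48}{\left(a + 1\right)^{5}},$$
and the integrand here is exactly the target integrand, so $I = - \frac{48}{\left(a + 1\right)^{5}}$.

Setting $a = 5$:
$$I = - \frac{1}{162}.$$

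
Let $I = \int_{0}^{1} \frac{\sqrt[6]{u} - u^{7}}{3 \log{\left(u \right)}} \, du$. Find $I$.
$- \log{\left(2 \right)} - \frac{\log{\left(6 \right)}}{3} + \frac{\log{\left(7 \right)}}{3}$

Replace the exponent $\frac{1}{6}$ by a parameter $a$: let $I(a) = \int_{0}^{1} \frac{- u^{7} + u^{a}}{3 \log{\left(u \right)}} \, du$.

Since $\dfrac{\partial}{\partial a}\,u^{a} = u^{a} \ln u$, the $\ln u$ in the denominator cancels and
$$\frac{dI}{da} = \int_{0}^{1} \frac{1}{3} u^{a} \, du = \frac{1}{3} \left[\frac{u^{a+1}}{a+1}\right]_0^1 = \frac{1}{3 \left(a + 1\right)}.$$

Integrating with respect to $a$ gives $I(a) = \frac{\log{\left(a + 1 \right)}}{3} - \log{\left(2 \right)} + C$.

At $a = 7$ the integrand is identically $0$, so $I(7) = 0$. The closed form gives $0$, hence $C = 0$.

Setting $a = \frac{1}{6}$:
$$I = - \log{\left(2 \right)} - \frac{\log{\left(6 \right)}}{3} + \frac{\log{\left(7 \right)}}{3}.$$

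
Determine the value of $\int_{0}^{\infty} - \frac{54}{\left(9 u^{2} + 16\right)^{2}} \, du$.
$- \frac{9 \pi}{128}$

Recall the elementary integral
$$J(a) = \int_{0}^{\infty} - \frac{2}{3 \left(a^{2} + u^{2}\right)} \, du = - \frac{\pi}{3 a}.$$

Differentiating under the integral sign with respect to $a$,
$$\frac{dJ}{da} = \int_{0}^{\infty} \frac{4 a}{3 \left(a^{2} + u^{2}\right)^{2}} \, du = \frac{\pi}{3 a^{2}},$$
so $\int_{0}^{\infty} - \frac{2}{3 \left(a^{2} + u^{2}\right)^{2}} \, du = - \frac{\pi}{6 a^{3}}$.

Setting $a = \frac{4}{3}$:
$$I = - \frac{9 \pi}{128}.$$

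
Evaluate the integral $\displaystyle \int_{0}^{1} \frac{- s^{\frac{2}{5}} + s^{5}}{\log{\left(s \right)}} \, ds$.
$\log{\left(\frac{30}{7} \right)}$

Introduce a parameter $a$ in the exponent: let $I(a) = \int_{0}^{1} \frac{- s^{\frac{2}{5}} + s^{a}}{\log{\left(s \right)}} \, ds$.

Since $\dfrac{\partial}{\partial a}\,s^{a} = s^{a} \ln s$, the $\ln s$ in the denominator cancels and
$$\frac{dI}{da} = \int_{0}^{1} s^{a} \, ds = \left[\frac{s^{a+1}}{a+1}\right]_0^1 = \frac{1}{a + 1}.$$

Integrating with respect to $a$ gives $I(a) = \log{\left(\frac{5 a}{7} + \frac{5}{7} \right)} + C$.

At $a = \frac{2}{5}$ the integrand is identically $0$, so $I(\frac{2}{5}) = 0$. The closed form gives $0$, hence $C = 0$.

Setting $a = 5$:
$$I = \log{\left(\frac{30}{7} \right)}.$$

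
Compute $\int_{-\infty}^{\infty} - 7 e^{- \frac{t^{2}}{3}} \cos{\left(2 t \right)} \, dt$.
$- \frac{7 \sqrt{3} \sqrt{\pi}}{e^{3}}$

Let $b$ denote the cosine frequency and define $I(b) = \int_{-\infty}^{\infty} - 7 e^{- \frac{t^{2}}{3}} \cos{\left(b t \right)} \, dt$.

Differentiating under the integral sign,
$$I'(b) = \int_{-\infty}^{\infty} 7 t e^{- \frac{t^{2}}{3}} \sin{\left(b t \right)} \, dt.$$

Integrate $\int_{-\infty}^{\infty} t \sin(b t)\, e^{- \frac{t^{2}}{3}}\, dt$ by parts with $u = \sin(b t)$ and $dv = t\, e^{- \frac{t^{2}}{3}}\, dt$, giving $v = - \frac{3 e^{- \frac{t^{2}}{3}}}{2}$. The boundary term vanishes and
$$\int_{-\infty}^{\infty} t \sin(b t)\, e^{- \frac{t^{2}}{3}}\, dt = \frac{3 b}{2} \int_{-\infty}^{\infty} \cos(b t)\, e^{- \frac{t^{2}}{3}}\, dt,$$
so $I'(b) = - \frac{3 b}{2}\, I(b)$.

This is a separable first-order ODE; solving with the initial condition $I(0) = \int_{-\infty}^{\infty} - 7 e^{- \frac{t^{2}}{3}}\,dt = - 7 \sqrt{3} \sqrt{\pi}$ gives
$$I(b) = - 7 \sqrt{3} \sqrt{\pi} e^{- \frac{3 b^{2}}{4}}.$$

Setting $b = 2$:
$$I = - \frac{7 \sqrt{3} \sqrt{\pi}}{e^{3}}.$$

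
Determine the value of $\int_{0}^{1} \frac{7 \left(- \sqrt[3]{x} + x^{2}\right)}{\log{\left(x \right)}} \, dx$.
$\log{\left(\frac{4782969}{16384} \right)}$

Introduce a parameter $a$ in the exponent: let $I(a) = \int_{0}^{1} \frac{7 \left(x^{2} - x^{a}\right)}{\log{\left(x \right)}} \, dx$.

Since $\dfrac{\partial}{\partial a}\,x^{a} = x^{a} \ln x$, the $\ln x$ in the denominator cancels and
$$\frac{dI}{da} = \int_{0}^{1} -7 x^{a} \, dx = -7 \left[\frac{x^{a+1}}{a+1}\right]_0^1 = - \frac{7}{a + 1}.$$

Integrating with respect to $a$ gives $I(a) = \log{\left(\frac{2187}{\left(a + 1\right)^{7}} \right)} + C$.

At $a = 2$ the integrand is identically $0$, so $I(2) = 0$. The closed form gives $0$, hence $C = 0$.

Setting $a = \frac{1}{3}$:
$$I = \log{\left(\frac{4782969}{16384} \right)}.$$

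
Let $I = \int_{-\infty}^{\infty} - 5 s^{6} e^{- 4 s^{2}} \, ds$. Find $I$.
$- \frac{75 \sqrt{\pi}}{1024}$

Consider the simpler parametrised integral
$$J(a) = \int_{-\infty}^{\infty} - 5 e^{- a s^{2}} \, ds = - \frac{5 \sqrt{\pi}}{\sqrt{a}}.$$

Differentiating under the integral sign brings down a factor of $(-s^2)$:
$$\frac{dJ}{da} = \int_{-\infty}^{\infty} 5 s^{2} e^{- a s^{2}} \, ds = \frac{5 \sqrt{\pi}}{2 a^{\frac{3}{2}}}.$$

Repeating $3$ times in total — each differentiation brings down another $(-s^2)$ — gives
$$\frac{d^{3}J}{da^{3}} = \int_{-\infty}^{\infty} 5 s^{6} e^{- a s^{2}} \, ds = \frac{75 \sqrt{\pi}}{8 a^{\frac{7}{2}}},$$
and the integrand here is $(-1)^{3}$ times the target integrand, so $I = (-1)^{3}\,\frac{d^{3}J}{da^{3}} = - \frac{75 \sqrt{\pi}}{8 a^{\frac{7}{2}}}$.

Setting $a = 4$:
$$I = - \frac{75 \sqrt{\pi}}{1024}.$$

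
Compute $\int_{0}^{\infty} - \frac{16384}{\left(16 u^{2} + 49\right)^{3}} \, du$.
$- \frac{768 \pi}{16807}$

Start from the standard arctangent integral
$$J(a) = \int_{0}^{\infty} - \frac{4}{a^{2} + u^{2}} \, du = - \frac{2 \pi}{a}.$$

Differentiating under the integral sign with respect to $a$,
$$\frac{dJ}{da} = \int_{0}^{\infty} \frac{8 a}{\left(a^{2} + u^{2}\right)^{2}} \, du = \frac{2 \pi}{a^{2}},$$
so $\int_{0}^{\infty} - \frac{4}{\left(a^{2} + u^{2}\right)^{2}} \, du = - \frac{\pi}{a^{3}}$.

Repeating — each differentiation of $1/(u^2+a^2)^j$ produces $-2ja/(u^2+a^2)^{j+1}$ — and dividing through by $-2ja$ at each step yields, after $2$ differentiations in total,
$$\int_{0}^{\infty} - \frac{4}{\left(a^{2} + u^{2}\right)^{3}} \, du = - \frac{3 \pi}{4 a^{5}}.$$

Setting $a = \frac{7}{4}$:
$$I = - \frac{768 \pi}{16807}.$$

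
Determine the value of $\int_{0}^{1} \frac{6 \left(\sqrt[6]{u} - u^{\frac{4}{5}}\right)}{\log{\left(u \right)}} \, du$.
$- \log{\left(\frac{24794911296}{1838265625} \right)}$

Introduce a parameter $a$ in the exponent: let $I(a) = \int_{0}^{1} \frac{6 \left(\sqrt[6]{u} - u^{a}\right)}{\log{\left(u \right)}} \, du$.

Since $\dfrac{\partial}{\partial a}\,u^{a} = u^{a} \ln u$, the $\ln u$ in the denominator cancels and
$$\frac{dI}{da} = \int_{0}^{1} -6 u^{a} \, du = -6 \left[\frac{u^{a+1}}{a+1}\right]_0^1 = - \frac{6}{a + 1}.$$

Integrating with respect to $a$ gives $I(a) = - \log{\left(\frac{46656 \left(a + 1\right)^{6}}{117649} \right)} + C$.

At $a = \frac{1}{6}$ the integrand is identically $0$, so $I(\frac{1}{6}) = 0$. The closed form gives $0$, hence $C = 0$.

Setting $a = \frac{4}{5}$:
$$I = - \log{\left(\frac{24794911296}{1838265625} \right)}.$$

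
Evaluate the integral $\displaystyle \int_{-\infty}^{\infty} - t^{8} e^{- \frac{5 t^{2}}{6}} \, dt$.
$- \frac{1701 \sqrt{30} \sqrt{\pi}}{625}$

Begin with the known integral
$$J(a) = \int_{-\infty}^{\infty} - e^{- a t^{2}} \, dt = - \frac{\sqrt{\pi}}{\sqrt{a}}.$$

Differentiating under the integral sign brings down a factor of $(-t^2)$:
$$\frac{dJ}{da} = \int_{-\infty}^{\infty} t^{2} e^{- a t^{2}} \, dt = \frac{\sqrt{\pi}}{2 a^{\frac{3}{2}}}.$$

Repeating $4$ times in total — each differentiation brings down another $(-t^2)$ — gives
$$\frac{d^{4}J}{da^{4}} = \int_{-\infty}^{\infty} - t^{8} e^{- a t^{2}} \, dt = - \frac{105 \sqrt{\pi}}{16 a^{\frac{9}{2}}},$$
and the integrand here is exactly the target integrand, so $I = - \frac{105 \sqrt{\pi}}{16 a^{\frac{9}{2}}}$.

Setting $a = \frac{5}{6}$:
$$I = - \frac{1701 \sqrt{30} \sqrt{\pi}}{625}.$$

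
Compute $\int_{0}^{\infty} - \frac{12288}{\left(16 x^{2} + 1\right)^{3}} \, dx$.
$- 576 \pi$

Begin with the known result
$$J(a) = \int_{0}^{\infty} - \frac{3}{a^{2} + x^{2}} \, dx = - \frac{3 \pi}{2 a}.$$

Differentiating under the integral sign with respect to $a$,
$$\frac{dJ}{da} = \int_{0}^{\infty} \frac{6 a}{\left(a^{2} + x^{2}\right)^{2}} \, dx = \frac{3 \pi}{2 a^{2}},$$
so $\int_{0}^{\infty} - \frac{3}{\left(a^{2} + x^{2}\right)^{2}} \, dx = - \frac{3 \pi}{4 a^{3}}$.

Repeating — each differentiation of $1/(x^2+a^2)^j$ produces $-2ja/(x^2+a^2)^{j+1}$ — and dividing through by $-2ja$ at each step yields, after $2$ differentiations in total,
$$\int_{0}^{\infty} - \frac{3}{\left(a^{2} + x^{2}\right)^{3}} \, dx = - \frac{9 \pi}{16 a^{5}}.$$

Setting $a = \frac{1}{4}$:
$$I = - 576 \pi.$$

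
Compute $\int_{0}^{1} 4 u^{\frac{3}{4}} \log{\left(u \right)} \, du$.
$- \frac{64}{49}$

Start from the elementary integral
$$J(a) = \int_{0}^{1} 4 u^{a} \, du = \frac{4}{a + 1}.$$

Differentiating under the integral sign brings down a factor of $\ln u$:
$$\frac{dJ}{da} = \int_{0}^{1} 4 u^{a} \log{\left(u \right)} \, du = - \frac{4}{\left(a + 1\right)^{2}}.$$

The integral on the left is $I$, so $I = - \frac{4}{\left(a + 1\right)^{2}}$.

Setting $a = \frac{3}{4}$:
$$I = - \frac{64}{49}.$$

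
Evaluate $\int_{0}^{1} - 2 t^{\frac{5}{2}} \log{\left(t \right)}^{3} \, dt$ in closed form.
$\frac{192}{2401}$

Start from the elementary integral
$$J(a) = \int_{0}^{1} - 2 t^{a} \, dt = - \frac{2}{a + 1}.$$

Differentiating under the integral sign brings down a factor of $\ln t$:
$$\frac{dJ}{da} = \int_{0}^{1} - 2 t^{a} \log{\left(t \right)} \, dt = \frac{2}{\left(a + 1\right)^{2}}.$$

Repeating $3$ times in total — each differentiation brings down another $\ln t$ — gives
$$\frac{d^{3}J}{da^{3}} = \int_{0}^{1} - 2 t^{a} \log{\left(t \right)}^{3} \, dt = \frac{12}{\left(a + 1\right)^{4}},$$
and the integrand here is exactly the target integrand, so $I = \frac{12}{\left(a + 1\right)^{4}}$.

Setting $a = \frac{5}{2}$:
$$I = \frac{192}{2401}.$$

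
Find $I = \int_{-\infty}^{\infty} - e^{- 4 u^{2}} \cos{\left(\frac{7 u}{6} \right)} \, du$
$- \frac{\sqrt{\pi}}{2 e^{\frac{49}{576}}}$

Let $b$ denote the cosine frequency and define $I(b) = \int_{-\infty}^{\infty} - e^{- 4 u^{2}} \cos{\left(b u \right)} \, du$.

Differentiating under the integral sign,
$$I'(b) = \int_{-\infty}^{\infty} u e^{- 4 u^{2}} \sin{\left(b u \right)} \, du.$$

Integrate $\int_{-\infty}^{\infty} u \sin(b u)\, e^{- 4 u^{2}}\, du$ by parts with $w = \sin(b u)$ and $dv = u\, e^{- 4 u^{2}}\, du$, giving $v = - \frac{e^{- 4 u^{2}}}{8}$. The boundary term vanishes and
$$\int_{-\infty}^{\infty} u \sin(b u)\, e^{- 4 u^{2}}\, du = \frac{b}{8} \int_{-\infty}^{\infty} \cos(b u)\, e^{- 4 u^{2}}\, du,$$
so $I'(b) = - \frac{b}{8}\, I(b)$.

This is a separable first-order ODE; solving with the initial condition $I(0) = \int_{-\infty}^{\infty} - e^{- 4 u^{2}}\,du = - \frac{\sqrt{\pi}}{2}$ gives
$$I(b) = - \frac{\sqrt{\pi} e^{- \frac{b^{2}}{16}}}{2}.$$

Setting $b = \frac{7}{6}$:
$$I = - \frac{\sqrt{\pi}}{2 e^{\frac{49}{576}}}.$$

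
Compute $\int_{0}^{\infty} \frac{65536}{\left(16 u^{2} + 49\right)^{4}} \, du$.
$\frac{2560 \pi}{823543}$

Recall the elementary integral
$$J(a) = \int_{0}^{\infty} \frac{1}{a^{2} + u^{2}} \, du = \frac{\pi}{2 a}.$$

Differentiating under the integral sign with respect to $a$,
$$\frac{dJ}{da} = \int_{0}^{\infty} - \frac{2 a}{\left(a^{2} + u^{2}\right)^{2}} \, du = - \frac{\pi}{2 a^{2}},$$
so $\int_{0}^{\infty} \frac{1}{\left(a^{2} + u^{2}\right)^{2}} \, du = \frac{\pi}{4 a^{3}}$.

Repeating — each differentiation of $1/(u^2+a^2)^j$ produces $-2ja/(u^2+a^2)^{j+1}$ — and dividing through by $-2ja$ at each step yields, after $3$ differentiations in total,
$$\int_{0}^{\infty} \frac{1}{\left(a^{2} + u^{2}\right)^{4}} \, du = \frac{5 \pi}{32 a^{7}}.$$

Setting $a = \frac{7}{4}$:
$$I = \frac{2560 \pi}{823543}.$$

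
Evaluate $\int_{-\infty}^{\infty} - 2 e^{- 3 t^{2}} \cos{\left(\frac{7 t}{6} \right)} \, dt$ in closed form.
$- \frac{2 \sqrt{3} \sqrt{\pi}}{3 e^{\frac{49}{432}}}$

Define $I(b) = \int_{-\infty}^{\infty} - 2 e^{- 3 t^{2}} \cos{\left(b t \right)} \, dt$.

Differentiating under the integral sign,
$$I'(b) = \int_{-\infty}^{\infty} 2 t e^{- 3 t^{2}} \sin{\left(b t \right)} \, dt.$$

Integrate $\int_{-\infty}^{\infty} t \sin(b t)\, e^{- 3 t^{2}}\, dt$ by parts with $u = \sin(b t)$ and $dv = t\, e^{- 3 t^{2}}\, dt$, giving $v = - \frac{e^{- 3 t^{2}}}{6}$. The boundary term vanishes and
$$\int_{-\infty}^{\infty} t \sin(b t)\, e^{- 3 t^{2}}\, dt = \frac{b}{6} \int_{-\infty}^{\infty} \cos(b t)\, e^{- 3 t^{2}}\, dt,$$
so $I'(b) = - \frac{b}{6}\, I(b)$.

This is a separable first-order ODE; solving with the initial condition $I(0) = \int_{-\infty}^{\infty} - 2 e^{- 3 t^{2}}\,dt = - \frac{2 \sqrt{3} \sqrt{\pi}}{3}$ gives
$$I(b) = - \frac{2 \sqrt{3} \sqrt{\pi} e^{- \frac{b^{2}}{12}}}{3}.$$

Setting $b = \frac{7}{6}$:
$$I = - \frac{2 \sqrt{3} \sqrt{\pi}}{3 e^{\frac{49}{432}}}.$$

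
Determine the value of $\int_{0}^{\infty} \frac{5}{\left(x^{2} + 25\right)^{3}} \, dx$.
$\frac{3 \pi}{10000}$

Begin with the known result
$$J(a) = \int_{0}^{\infty} \frac{5}{a^{2} + x^{2}} \, dx = \frac{5 \pi}{2 a}.$$

Differentiating under the integral sign with respect to $a$,
$$\frac{dJ}{da} = \int_{0}^{\infty} - \frac{10 a}{\left(a^{2} + x^{2}\right)^{2}} \, dx = - \frac{5 \pi}{2 a^{2}},$$
so $\int_{0}^{\infty} \frac{5}{\left(a^{2} + x^{2}\right)^{2}} \, dx = \frac{5 \pi}{4 a^{3}}$.

Repeating — each differentiation of $1/(x^2+a^2)^j$ produces $-2ja/(x^2+a^2)^{j+1}$ — and dividing through by $-2ja$ at each step yields, after $2$ differentiations in total,
$$\int_{0}^{\infty} \frac{5}{\left(a^{2} + x^{2}\right)^{3}} \, dx = \frac{15 \pi}{16 a^{5}}.$$

Setting $a = 5$:
$$I = \frac{3 \pi}{10000}.$$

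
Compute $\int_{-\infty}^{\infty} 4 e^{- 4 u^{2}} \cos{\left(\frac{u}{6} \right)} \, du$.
$\frac{2 \sqrt{\pi}}{e^{\frac{1}{576}}}$

Treat the cosine frequency as a parameter and define $I(b) = \int_{-\infty}^{\infty} 4 e^{- 4 u^{2}} \cos{\left(b u \right)} \, du$.

Differentiating under the integral sign,
$$I'(b) = \int_{-\infty}^{\infty} - 4 u e^{- 4 u^{2}} \sin{\left(b u \right)} \, du.$$

Integrate $\int_{-\infty}^{\infty} u \sin(b u)\, e^{- 4 u^{2}}\, du$ by parts with $w = \sin(b u)$ and $dv = u\, e^{- 4 u^{2}}\, du$, giving $v = - \frac{e^{- 4 u^{2}}}{8}$. The boundary term vanishes and
$$\int_{-\infty}^{\infty} u \sin(b u)\, e^{- 4 u^{2}}\, du = \frac{b}{8} \int_{-\infty}^{\infty} \cos(b u)\, e^{- 4 u^{2}}\, du,$$
so $I'(b) = - \frac{b}{8}\, I(b)$.

This is a separable first-order ODE; solving with the initial condition $I(0) = \int_{-\infty}^{\infty} 4 e^{- 4 u^{2}}\,du = 2 \sqrt{\pi}$ gives
$$I(b) = 2 \sqrt{\pi} e^{- \frac{b^{2}}{16}}.$$

Setting $b = \frac{1}{6}$:
$$I = \frac{2 \sqrt{\pi}}{e^{\frac{1}{576}}}.$$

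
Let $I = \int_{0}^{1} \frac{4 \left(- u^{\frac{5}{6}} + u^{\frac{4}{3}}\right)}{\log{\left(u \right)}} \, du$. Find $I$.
$\log{\left(\frac{38416}{14641} \right)}$

Replace the exponent $\frac{4}{3}$ by a parameter $a$: let $I(a) = \int_{0}^{1} \frac{4 \left(- u^{\frac{5}{6}} + u^{a}\right)}{\log{\left(u \right)}} \, du$.

Since $\dfrac{\partial}{\partial a}\,u^{a} = u^{a} \ln u$, the $\ln u$ in the denominator cancels and
$$\frac{dI}{da} = \int_{0}^{1} 4 u^{a} \, du = 4 \left[\frac{u^{a+1}}{a+1}\right]_0^1 = \frac{4}{a + 1}.$$

Integrating with respect to $a$ gives $I(a) = \log{\left(\frac{1296 \left(a + 1\right)^{4}}{14641} \right)} + C$.

At $a = \frac{5}{6}$ the integrand is identically $0$, so $I(\frac{5}{6}) = 0$. The closed form gives $0$, hence $C = 0$.

Setting $a = \frac{4}{3}$:
$$I = \log{\left(\frac{38416}{14641} \right)}.$$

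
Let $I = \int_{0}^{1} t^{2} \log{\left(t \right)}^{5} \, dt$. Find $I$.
$- \frac{40}{243}$

Start from the elementary integral
$$J(a) = \int_{0}^{1} t^{a} \, dt = \frac{1}{a + 1}.$$

Differentiating under the integral sign brings down a factor of $\ln t$:
$$\frac{dJ}{da} = \int_{0}^{1} t^{a} \log{\left(t \right)} \, dt = - \frac{1}{\left(a + 1\right)^{2}}.$$

Repeating $5$ times in total — each differentiation brings down another $\ln t$ — gives
$$\frac{d^{5}J}{da^{5}} = \int_{0}^{1} t^{a} \log{\left(t \right)}^{5} \, dt = - \frac{120}{\left(a + 1\right)^{6}},$$
and the integrand here is exactly the target integrand, so $I = - \frac{120}{\left(a + 1\right)^{6}}$.

Setting $a = 2$:
$$I = - \frac{40}{243}.$$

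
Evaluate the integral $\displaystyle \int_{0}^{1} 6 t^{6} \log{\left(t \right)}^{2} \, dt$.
$\frac{12}{343}$

Begin with the known integral
$$J(a) = \int_{0}^{1} 6 t^{a} \, dt = \frac{6}{a + 1}.$$

Differentiating under the integral sign brings down a factor of $\ln t$:
$$\frac{dJ}{da} = \int_{0}^{1} 6 t^{a} \log{\left(t \right)} \, dt = - \frac{6}{\left(a + 1\right)^{2}}.$$

Repeating twice in total — each differentiation brings down another $\ln t$ — gives
$$\frac{d^{2}J}{da^{2}} = \int_{0}^{1} 6 t^{a} \log{\left(t \right)}^{2} \, dt = \frac{12}{\left(a + 1\right)^{3}},$$
and the integrand here is exactly the target integrand, so $I = \frac{12}{\left(a + 1\right)^{3}}$.

Setting $a = 6$:
$$I = \frac{12}{343}.$$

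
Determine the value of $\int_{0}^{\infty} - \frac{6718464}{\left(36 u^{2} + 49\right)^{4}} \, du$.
$- \frac{174960 \pi}{823543}$

Begin with the known result
$$J(a) = \int_{0}^{\infty} - \frac{4}{a^{2} + u^{2}} \, du = - \frac{2 \pi}{a}.$$

Differentiating under the integral sign with respect to $a$,
$$\frac{dJ}{da} = \int_{0}^{\infty} \frac{8 a}{\left(a^{2} + u^{2}\right)^{2}} \, du = \frac{2 \pi}{a^{2}},$$
so $\int_{0}^{\infty} - \frac{4}{\left(a^{2} + u^{2}\right)^{2}} \, du = - \frac{\pi}{a^{3}}$.

Repeating — each differentiation of $1/(u^2+a^2)^j$ produces $-2ja/(u^2+a^2)^{j+1}$ — and dividing through by $-2ja$ at each step yields, after $3$ differentiations in total,
$$\int_{0}^{\infty} - \frac{4}{\left(a^{2} + u^{2}\right)^{4}} \, du = - \frac{5 \pi}{8 a^{7}}.$$

Setting $a = \frac{7}{6}$:
$$I = - \frac{174960 \pi}{823543}.$$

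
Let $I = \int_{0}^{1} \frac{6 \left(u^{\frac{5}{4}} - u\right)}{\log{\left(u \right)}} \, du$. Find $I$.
$\log{\left(\frac{531441}{262144} \right)}$

Replace the exponent $\frac{5}{4}$ by a parameter $a$: let $I(a) = \int_{0}^{1} \frac{6 \left(- u + u^{a}\right)}{\log{\left(u \right)}} \, du$.

Since $\dfrac{\partial}{\partial a}\,u^{a} = u^{a} \ln u$, the $\ln u$ in the denominator cancels and
$$\frac{dI}{da} = \int_{0}^{1} 6 u^{a} \, du = 6 \left[\frac{u^{a+1}}{a+1}\right]_0^1 = \frac{6}{a + 1}.$$

Integrating with respect to $a$ gives $I(a) = \log{\left(\frac{\left(a + 1\right)^{6}}{64} \right)} + C$.

At $a = 1$ the integrand is identically $0$, so $I(1) = 0$. The closed form gives $0$, hence $C = 0$.

Setting $a = \frac{5}{4}$:
$$I = \log{\left(\frac{531441}{262144} \right)}.$$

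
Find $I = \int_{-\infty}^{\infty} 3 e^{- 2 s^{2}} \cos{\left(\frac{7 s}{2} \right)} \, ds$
$\frac{3 \sqrt{2} \sqrt{\pi}}{2 e^{\frac{49}{32}}}$

Treat the cosine frequency as a parameter and define $I(b) = \int_{-\infty}^{\infty} 3 e^{- 2 s^{2}} \cos{\left(b s \right)} \, ds$.

Differentiating under the integral sign,
$$I'(b) = \int_{-\infty}^{\infty} - 3 s e^{- 2 s^{2}} \sin{\left(b s \right)} \, ds.$$

Integrate $\int_{-\infty}^{\infty} s \sin(b s)\, e^{- 2 s^{2}}\, ds$ by parts with $u = \sin(b s)$ and $dv = s\, e^{- 2 s^{2}}\, ds$, giving $v = - \frac{e^{- 2 s^{2}}}{4}$. The boundary term vanishes and
$$\int_{-\infty}^{\infty} s \sin(b s)\, e^{- 2 s^{2}}\, ds = \frac{b}{4} \int_{-\infty}^{\infty} \cos(b s)\, e^{- 2 s^{2}}\, ds,$$
so $I'(b) = - \frac{b}{4}\, I(b)$.

This is a separable first-order ODE; solving with the initial condition $I(0) = \int_{-\infty}^{\infty} 3 e^{- 2 s^{2}}\,ds = \frac{3 \sqrt{2} \sqrt{\pi}}{2}$ gives
$$I(b) = \frac{3 \sqrt{2} \sqrt{\pi} e^{- \frac{b^{2}}{8}}}{2}.$$

Setting $b = \frac{7}{2}$:
$$I = \frac{3 \sqrt{2} \sqrt{\pi}}{2 e^{\frac{49}{32}}}.$$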